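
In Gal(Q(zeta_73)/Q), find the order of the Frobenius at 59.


The Frobenius at p in Gal(Q(zeta_n)/Q) = (Z/nZ)* is the class of p, so its order is ord_73(59), the smallest k >= 1 with 59^k = 1 mod 73.
n = 73 = 73, phi(73) = 72; the order divides phi(n).
Divisors of 72: 1, 2, 3, 4, 6, 8, 9, 12, 18, 24, 36, 72
Repeated squaring mod 73: 59^1 = 59, 59^2 = 50, 59^4 = 18, 59^8 = 32, 59^16 = 2, 59^32 = 4, 59^64 = 16
Test divisors in increasing order:
  k=1: 59^1 = 59 mod 73
  k=2: 59^2 = 50 mod 73
  k=3: 59^3 = 50 * 59 = 30 mod 73
  k=4: 59^4 = 18 mod 73
  k=6: 59^6 = 18 * 50 = 24 mod 73
  k=8: 59^8 = 32 mod 73
  k=9: 59^9 = 32 * 59 = 63 mod 73
  k=12: 59^12 = 32 * 18 = 65 mod 73
  k=18: 59^18 = 2 * 50 = 27 mod 73
  k=24: 59^24 = 2 * 32 = 64 mod 73
  k=36: 59^36 = 4 * 18 = 72 mod 73
  k=72: 59^72 = 16 * 32 = 1 mod 73  <- first divisor giving 1
Order = 72

72


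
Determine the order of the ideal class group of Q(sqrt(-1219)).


K = Q(sqrt(-1219)). d mod 4 = 1, so D = disc(K) = d = -1219
h(K) equals the number of primitive reduced positive-definite forms (a, b, c) = a*x^2 + b*x*y + c*y^2 with b^2 - 4ac = D,
where reduced means |b| <= a <= c, with b >= 0 whenever |b| = a or a = c, and primitive means gcd(a, b, c) = 1.
Reduced forces 3a^2 <= |D| = 1219, so 1 <= a <= 20; b must have the parity of D, and c = (b^2 - D)/(4a) must be an integer >= a.
Enumerate a = 1..20, b in [-a, a]:
  a=1: (1, 1, 305)  [1]
  a=2..4: none
  a=5: (5, -1, 61), (5, 1, 61)  [2]
  a=6..12: none
  a=13: (13, -9, 25), (13, 9, 25)  [2]
  a=14..18: none
  a=19: (19, 15, 19)  [1]
  a=20: none
Total reduced forms: 1 + 2 + 2 + 1 = 6
h = 6

6


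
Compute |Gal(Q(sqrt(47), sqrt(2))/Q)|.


The 2 square roots of distinct primes are multiplicatively independent over Q,
so [K:Q] = 2^2 and Gal(K/Q) is isomorphic to (Z/2Z)^2.
|Gal| = 2^2 = 4

4


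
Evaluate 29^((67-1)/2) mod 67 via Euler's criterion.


p = 67 is prime and the exponent is (p-1)/2 = 33, so by Euler's criterion 29^33 = (29/67) = +1 or -1 mod 67.
Compute by square-and-multiply:
  33 = 32 + 1 (binary 100001)
  Repeated squaring mod 67: 29^1 = 29, 29^2 = 37, 29^4 = 29, 29^8 = 37, 29^16 = 29, 29^32 = 37
  29^33 = 29^32 * 29^1 = 37 * 29 mod 67
    37 * 29 = 1073 = 1 mod 67
  29^33 = 1 mod 67
Result 1: 29 is a quadratic residue mod 67.
29^33 mod 67 = 1

1


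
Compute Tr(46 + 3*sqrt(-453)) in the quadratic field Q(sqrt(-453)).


Tr(a + b*sqrt(d)) = (a + b*sqrt(d)) + (a - b*sqrt(d)) = 2a
= 2 * (46)
= 92

92


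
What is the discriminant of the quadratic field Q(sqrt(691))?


For K = Q(sqrt(d)) with d squarefree: disc(K) = d if d = 1 mod 4, and disc(K) = 4d if d = 2 or 3 mod 4.
Here d = 691, and d mod 4 = 3.
d = 3 mod 4, not 1 (O_K = Z[sqrt(d)]), so disc(K) = 4d = 4 * (691) = 2764

2764


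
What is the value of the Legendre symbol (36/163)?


p = 163 is prime, so compute (36/163) with the reciprocity algorithm (Jacobi-symbol steps: pull out 2s via (2/n), flip via reciprocity, reduce):
  pull out 2: (2/163) = -1  (since 163 mod 8 = 3)
  pull out 2: (2/163) = -1  (since 163 mod 8 = 3)
  reciprocity: (9/163) -> +(163/9)
  reduce: (1/9)
  (1/9) = 1
Product of signs = 1
(36/163) = 1

1


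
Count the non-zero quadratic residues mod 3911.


For prime p, the number of non-zero quadratic residues is (p-1)/2.
= (3911-1)/2
= 1955

1955


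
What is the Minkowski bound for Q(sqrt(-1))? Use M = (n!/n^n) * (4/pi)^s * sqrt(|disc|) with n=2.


d = -1, d mod 4 = 3, so disc(K) = 4d = -4; |disc(K)| = 4
Imaginary quadratic field, so n = 2, s = r2 = 1, r1 = 0
M = (n!/n^n) * (4/pi)^s * sqrt(|disc(K)|) = (2!/2^2) * (4/pi)^1 * sqrt(4)
= 0.5 * 1.273240 * 2.000000
= 1.2732

1.2732


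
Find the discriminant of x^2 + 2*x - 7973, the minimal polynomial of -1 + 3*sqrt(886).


The element -1 + 3*sqrt(886) has minimal polynomial:
x^2 + 2*x - 7973
Discriminant = (2)^2 - 4*(-7973)
= 4 + 31892
= 31896

31896


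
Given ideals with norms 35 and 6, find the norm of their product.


N(IJ) = N(I) * N(J)
= 35 * 6
= 210

210


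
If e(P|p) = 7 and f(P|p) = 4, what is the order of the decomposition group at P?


|D_P| = e * f
= 7 * 4
= 28

28


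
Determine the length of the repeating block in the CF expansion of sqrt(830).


Run the CF algorithm for sqrt(830).
a_0 = floor(sqrt(830)) = 28; set m_0=0, q_0=1.
Recurrence: m' = q*a - m,  q' = (d - m'^2)/q,  a' = floor((a_0 + m')/q').
  step 1: m=28, q=46, a=1
  step 2: m=18, q=11, a=4
  step 3: m=26, q=14, a=3
  step 4: m=16, q=41, a=1
  step 5: m=25, q=5, a=10
  step 6: m=25, q=41, a=1
  step 7: m=16, q=14, a=3
  step 8: m=26, q=11, a=4
  step 9: m=18, q=46, a=1
  step 10: m=28, q=1, a=56
a_10 = 2*a_0 = 56, so the period closes here.
sqrt(830) = [28; 1, 4, 3, 1, 10, 1, 3, 4, 1, 56]
Period length = 10

10


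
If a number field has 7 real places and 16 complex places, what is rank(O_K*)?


By Dirichlet's unit theorem:
rank = r1 + r2 - 1
= 7 + 16 - 1
= 22

22


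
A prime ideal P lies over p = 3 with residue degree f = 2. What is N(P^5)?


N(P^a) = p^(a*f)
= 3^(5*2)
= 3^10
= 59049

59049


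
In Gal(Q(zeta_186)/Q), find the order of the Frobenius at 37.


The Frobenius at p in Gal(Q(zeta_n)/Q) = (Z/nZ)* is the class of p, so its order is ord_186(37), the smallest k >= 1 with 37^k = 1 mod 186.
n = 186 = 2 * 3 * 31, phi(186) = 60; the order divides phi(n).
Divisors of 60: 1, 2, 3, 4, 5, 6, 10, 12, 15, 20, 30, 60
Repeated squaring mod 186: 37^1 = 37, 37^2 = 67, 37^4 = 25, 37^8 = 67, 37^16 = 25, 37^32 = 67
Test divisors in increasing order:
  k=1: 37^1 = 37 mod 186
  k=2: 37^2 = 67 mod 186
  k=3: 37^3 = 67 * 37 = 61 mod 186
  k=4: 37^4 = 25 mod 186
  k=5: 37^5 = 25 * 37 = 181 mod 186
  k=6: 37^6 = 25 * 67 = 1 mod 186  <- first divisor giving 1
Order = 6

6


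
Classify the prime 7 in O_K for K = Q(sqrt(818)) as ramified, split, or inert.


K = Q(sqrt(818)). Since d mod 4 = 2, disc(K) = 3272.
Check p | disc: 3272 mod 7 = 3.
p does not divide disc. Compute Legendre symbol (d/p):
6^((7-1)/2) mod 7 = -1
(d/p) = -1, so p is inert: (p) stays prime with e=1, f=2, g=1.
Therefore p is inert.

inert


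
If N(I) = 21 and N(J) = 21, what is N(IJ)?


N(IJ) = N(I) * N(J)
= 21 * 21
= 441

441


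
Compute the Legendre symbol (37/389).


p = 389 is prime, so compute (37/389) with the reciprocity algorithm (Jacobi-symbol steps: pull out 2s via (2/n), flip via reciprocity, reduce):
  reciprocity: (37/389) -> +(389/37)
  reduce: (19/37)
  reciprocity: (19/37) -> +(37/19)
  reduce: (18/19)
  pull out 2: (2/19) = -1  (since 19 mod 8 = 3)
  reciprocity: (9/19) -> +(19/9)
  reduce: (1/9)
  (1/9) = 1
Product of signs = -1
(37/389) = -1

-1


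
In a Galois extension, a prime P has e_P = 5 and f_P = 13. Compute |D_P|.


|D_P| = e * f
= 5 * 13
= 65

65


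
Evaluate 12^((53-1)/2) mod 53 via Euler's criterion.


p = 53 is prime and the exponent is (p-1)/2 = 26, so by Euler's criterion 12^26 = (12/53) = +1 or -1 mod 53.
Compute by square-and-multiply:
  26 = 16 + 8 + 2 (binary 11010)
  Repeated squaring mod 53: 12^1 = 12, 12^2 = 38, 12^4 = 13, 12^8 = 10, 12^16 = 47
  12^26 = 12^16 * 12^8 * 12^2 = 47 * 10 * 38 mod 53
    47 * 10 = 470 = 46 mod 53
    46 * 38 = 1748 = 52 mod 53
  12^26 = 52 mod 53
Result 52 = p - 1 = -1 mod 53: 12 is a quadratic non-residue mod 53. As a residue in [0, p-1] the value is 52.
12^26 mod 53 = 52

52


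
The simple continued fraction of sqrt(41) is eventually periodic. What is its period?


Run the CF algorithm for sqrt(41).
a_0 = floor(sqrt(41)) = 6; set m_0=0, q_0=1.
Recurrence: m' = q*a - m,  q' = (d - m'^2)/q,  a' = floor((a_0 + m')/q').
  step 1: m=6, q=5, a=2
  step 2: m=4, q=5, a=2
  step 3: m=6, q=1, a=12
a_3 = 2*a_0 = 12, so the period closes here.
sqrt(41) = [6; 2, 2, 12]
Period length = 3

3


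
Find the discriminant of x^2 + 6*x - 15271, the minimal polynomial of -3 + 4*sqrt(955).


The element -3 + 4*sqrt(955) has minimal polynomial:
x^2 + 6*x - 15271
Discriminant = (6)^2 - 4*(-15271)
= 36 + 61084
= 61120

61120


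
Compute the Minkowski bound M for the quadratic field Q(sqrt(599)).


d = 599, d mod 4 = 3, so disc(K) = 4d = 2396; |disc(K)| = 2396
Real quadratic field, so n = 2, s = r2 = 0, r1 = 2
M = (n!/n^n) * (4/pi)^s * sqrt(|disc(K)|) = (2!/2^2) * (4/pi)^0 * sqrt(2396)
= 0.5 * 1.000000 * 48.948953
= 24.4745

24.4745


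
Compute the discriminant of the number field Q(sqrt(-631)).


For K = Q(sqrt(d)) with d squarefree: disc(K) = d if d = 1 mod 4, and disc(K) = 4d if d = 2 or 3 mod 4.
Here d = -631, and d mod 4 = 1.
d = 1 mod 4 (O_K = Z[(1+sqrt(d))/2]), so disc(K) = d = -631

-631


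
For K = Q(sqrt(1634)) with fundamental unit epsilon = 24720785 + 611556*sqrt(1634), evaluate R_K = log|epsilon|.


epsilon = 24720785 + 611556*sqrt(1634)
= 4.9442e+07
R = ln(4.9442e+07)
= 17.7163

17.7163


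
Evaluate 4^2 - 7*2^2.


x^2 - d*y^2
= 4^2 - 7*2^2
= 16 - 28
= -12

-12


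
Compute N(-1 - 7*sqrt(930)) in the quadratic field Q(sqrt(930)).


N(a + b*sqrt(d)) = a^2 - d*b^2
= (-1)^2 - (930)*(-7)^2
= 1 - 45570
= -45569

-45569


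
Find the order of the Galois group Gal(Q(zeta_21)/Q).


|Gal(Q(zeta_21)/Q)| = phi(21)
= 12

12


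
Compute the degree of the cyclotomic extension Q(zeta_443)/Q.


The degree equals Euler's totient phi(443).
443 = 443
phi(443) = 442

442


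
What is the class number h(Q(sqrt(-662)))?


K = Q(sqrt(-662)). d mod 4 = 2, so D = disc(K) = 4d = -2648
h(K) equals the number of primitive reduced positive-definite forms (a, b, c) = a*x^2 + b*x*y + c*y^2 with b^2 - 4ac = D,
where reduced means |b| <= a <= c, with b >= 0 whenever |b| = a or a = c, and primitive means gcd(a, b, c) = 1.
Reduced forces 3a^2 <= |D| = 2648, so 1 <= a <= 29; b must have the parity of D, and c = (b^2 - D)/(4a) must be an integer >= a.
Enumerate a = 1..29, b in [-a, a]:
  a=1: (1, 0, 662)  [1]
  a=2: (2, 0, 331)  [1]
  a=3: (3, -2, 221), (3, 2, 221)  [2]
  a=4..5: none
  a=6: (6, -4, 111), (6, 4, 111)  [2]
  a=7..8: none
  a=9: (9, -4, 74), (9, 4, 74)  [2]
  a=10: none
  a=11: (11, -6, 61), (11, 6, 61)  [2]
  a=12: none
  a=13: (13, -2, 51), (13, 2, 51)  [2]
  a=14..16: none
  a=17: (17, -2, 39), (17, 2, 39)  [2]
  a=18: (18, -4, 37), (18, 4, 37)  [2]
  a=19..21: none
  a=22: (22, -16, 33), (22, 16, 33)  [2]
  a=23..25: none
  a=26: (26, -24, 31), (26, 24, 31)  [2]
  a=27: (27, -22, 29), (27, 22, 29)  [2]
  a=28..29: none
Total reduced forms: 1 + 1 + 2 + 2 + 2 + 2 + 2 + 2 + 2 + 2 + 2 + 2 = 22
h = 22

22


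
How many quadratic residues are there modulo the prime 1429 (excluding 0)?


For prime p, the number of non-zero quadratic residues is (p-1)/2.
= (1429-1)/2
= 714

714


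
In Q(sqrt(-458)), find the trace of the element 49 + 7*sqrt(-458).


Tr(a + b*sqrt(d)) = (a + b*sqrt(d)) + (a - b*sqrt(d)) = 2a
= 2 * (49)
= 98

98


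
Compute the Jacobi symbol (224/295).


Compute (224/295) via quadratic reciprocity:
  pull out 2: (2/295) = +1  (since 295 mod 8 = 7)
  pull out 2: (2/295) = +1  (since 295 mod 8 = 7)
  pull out 2: (2/295) = +1  (since 295 mod 8 = 7)
  pull out 2: (2/295) = +1  (since 295 mod 8 = 7)
  pull out 2: (2/295) = +1  (since 295 mod 8 = 7)
  reciprocity: (7/295) -> -(295/7)
  reduce: (1/7)
  (1/7) = 1
Product of signs = -1

-1


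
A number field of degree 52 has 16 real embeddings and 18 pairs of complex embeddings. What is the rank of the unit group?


By Dirichlet's unit theorem:
rank = r1 + r2 - 1
= 16 + 18 - 1
= 33

33


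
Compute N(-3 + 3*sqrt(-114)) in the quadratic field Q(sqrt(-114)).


N(a + b*sqrt(d)) = a^2 - d*b^2
= (-3)^2 - (-114)*(3)^2
= 9 + 1026
= 1035

1035


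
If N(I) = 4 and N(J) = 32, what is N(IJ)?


N(IJ) = N(I) * N(J)
= 4 * 32
= 128

128


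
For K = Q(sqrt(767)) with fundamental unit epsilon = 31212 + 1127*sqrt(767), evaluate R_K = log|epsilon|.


epsilon = 31212 + 1127*sqrt(767)
= 62424.0000
R = ln(62424.0000)
= 11.0417

11.0417


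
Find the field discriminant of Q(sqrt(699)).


For K = Q(sqrt(d)) with d squarefree: disc(K) = d if d = 1 mod 4, and disc(K) = 4d if d = 2 or 3 mod 4.
Here d = 699, and d mod 4 = 3.
d = 3 mod 4, not 1 (O_K = Z[sqrt(d)]), so disc(K) = 4d = 4 * (699) = 2796

2796


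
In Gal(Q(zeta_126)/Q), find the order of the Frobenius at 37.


The Frobenius at p in Gal(Q(zeta_n)/Q) = (Z/nZ)* is the class of p, so its order is ord_126(37), the smallest k >= 1 with 37^k = 1 mod 126.
n = 126 = 2 * 3^2 * 7, phi(126) = 36; the order divides phi(n).
Divisors of 36: 1, 2, 3, 4, 6, 9, 12, 18, 36
Repeated squaring mod 126: 37^1 = 37, 37^2 = 109, 37^4 = 37, 37^8 = 109, 37^16 = 37, 37^32 = 109
Test divisors in increasing order:
  k=1: 37^1 = 37 mod 126
  k=2: 37^2 = 109 mod 126
  k=3: 37^3 = 109 * 37 = 1 mod 126  <- first divisor giving 1
Order = 3

3


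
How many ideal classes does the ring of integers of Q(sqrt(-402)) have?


K = Q(sqrt(-402)). d mod 4 = 2, so D = disc(K) = 4d = -1608
h(K) equals the number of primitive reduced positive-definite forms (a, b, c) = a*x^2 + b*x*y + c*y^2 with b^2 - 4ac = D,
where reduced means |b| <= a <= c, with b >= 0 whenever |b| = a or a = c, and primitive means gcd(a, b, c) = 1.
Reduced forces 3a^2 <= |D| = 1608, so 1 <= a <= 23; b must have the parity of D, and c = (b^2 - D)/(4a) must be an integer >= a.
Enumerate a = 1..23, b in [-a, a]:
  a=1: (1, 0, 402)  [1]
  a=2: (2, 0, 201)  [1]
  a=3: (3, 0, 134)  [1]
  a=4..5: none
  a=6: (6, 0, 67)  [1]
  a=7: (7, -4, 58), (7, 4, 58)  [2]
  a=8..10: none
  a=11: (11, -8, 38), (11, 8, 38)  [2]
  a=12: none
  a=13: (13, -2, 31), (13, 2, 31)  [2]
  a=14: (14, -4, 29), (14, 4, 29)  [2]
  a=15..18: none
  a=19: (19, -8, 22), (19, 8, 22)  [2]
  a=20: none
  a=21: (21, -18, 23), (21, 18, 23)  [2]
  a=22..23: none
Total reduced forms: 1 + 1 + 1 + 1 + 2 + 2 + 2 + 2 + 2 + 2 = 16
h = 16

16


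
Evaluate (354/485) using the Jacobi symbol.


Compute (354/485) via quadratic reciprocity:
  pull out 2: (2/485) = -1  (since 485 mod 8 = 5)
  reciprocity: (177/485) -> +(485/177)
  reduce: (131/177)
  reciprocity: (131/177) -> +(177/131)
  reduce: (46/131)
  pull out 2: (2/131) = -1  (since 131 mod 8 = 3)
  reciprocity: (23/131) -> -(131/23)
  reduce: (16/23)
  pull out 2: (2/23) = +1  (since 23 mod 8 = 7)
  pull out 2: (2/23) = +1  (since 23 mod 8 = 7)
  pull out 2: (2/23) = +1  (since 23 mod 8 = 7)
  pull out 2: (2/23) = +1  (since 23 mod 8 = 7)
  (1/23) = 1
Product of signs = -1

-1


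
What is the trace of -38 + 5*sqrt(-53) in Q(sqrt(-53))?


Tr(a + b*sqrt(d)) = (a + b*sqrt(d)) + (a - b*sqrt(d)) = 2a
= 2 * (-38)
= -76

-76


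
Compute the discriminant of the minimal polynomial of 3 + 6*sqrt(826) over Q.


The element 3 + 6*sqrt(826) has minimal polynomial:
x^2 - 6*x - 29727
Discriminant = (-6)^2 - 4*(-29727)
= 36 + 118908
= 118944

118944


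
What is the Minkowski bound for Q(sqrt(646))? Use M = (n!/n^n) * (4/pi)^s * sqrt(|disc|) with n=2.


d = 646, d mod 4 = 2, so disc(K) = 4d = 2584; |disc(K)| = 2584
Real quadratic field, so n = 2, s = r2 = 0, r1 = 2
M = (n!/n^n) * (4/pi)^s * sqrt(|disc(K)|) = (2!/2^2) * (4/pi)^0 * sqrt(2584)
= 0.5 * 1.000000 * 50.833060
= 25.4165

25.4165


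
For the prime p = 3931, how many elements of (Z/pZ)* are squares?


For prime p, the number of non-zero quadratic residues is (p-1)/2.
= (3931-1)/2
= 1965

1965


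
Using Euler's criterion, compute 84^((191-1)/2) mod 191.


p = 191 is prime and the exponent is (p-1)/2 = 95, so by Euler's criterion 84^95 = (84/191) = +1 or -1 mod 191.
Compute by square-and-multiply:
  95 = 64 + 16 + 8 + 4 + 2 + 1 (binary 1011111)
  Repeated squaring mod 191: 84^1 = 84, 84^2 = 180, 84^4 = 121, 84^8 = 125, 84^16 = 154, 84^32 = 32, 84^64 = 69
  84^95 = 84^64 * 84^16 * 84^8 * 84^4 * 84^2 * 84^1 = 69 * 154 * 125 * 121 * 180 * 84 mod 191
    69 * 154 = 10626 = 121 mod 191
    121 * 125 = 15125 = 36 mod 191
    36 * 121 = 4356 = 154 mod 191
    154 * 180 = 27720 = 25 mod 191
    25 * 84 = 2100 = 190 mod 191
  84^95 = 190 mod 191
Result 190 = p - 1 = -1 mod 191: 84 is a quadratic non-residue mod 191. As a residue in [0, p-1] the value is 190.
84^95 mod 191 = 190

190


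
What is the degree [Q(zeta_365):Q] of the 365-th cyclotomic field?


The degree equals Euler's totient phi(365).
365 = 5 * 73
phi(365) = 288

288


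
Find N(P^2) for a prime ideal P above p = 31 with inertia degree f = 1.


N(P^a) = p^(a*f)
= 31^(2*1)
= 31^2
= 961

961


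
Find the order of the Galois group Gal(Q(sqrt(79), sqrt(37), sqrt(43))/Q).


The 3 square roots of distinct primes are multiplicatively independent over Q,
so [K:Q] = 2^3 and Gal(K/Q) is isomorphic to (Z/2Z)^3.
|Gal| = 2^3 = 8

8


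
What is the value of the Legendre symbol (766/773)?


p = 773 is prime, so compute (766/773) with the reciprocity algorithm (Jacobi-symbol steps: pull out 2s via (2/n), flip via reciprocity, reduce):
  pull out 2: (2/773) = -1  (since 773 mod 8 = 5)
  reciprocity: (383/773) -> +(773/383)
  reduce: (7/383)
  reciprocity: (7/383) -> -(383/7)
  reduce: (5/7)
  reciprocity: (5/7) -> +(7/5)
  reduce: (2/5)
  pull out 2: (2/5) = -1  (since 5 mod 8 = 5)
  (1/5) = 1
Product of signs = -1
(766/773) = -1

-1


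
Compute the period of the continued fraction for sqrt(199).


Run the CF algorithm for sqrt(199).
a_0 = floor(sqrt(199)) = 14; set m_0=0, q_0=1.
Recurrence: m' = q*a - m,  q' = (d - m'^2)/q,  a' = floor((a_0 + m')/q').
  step 1: m=14, q=3, a=9
  step 2: m=13, q=10, a=2
  step 3: m=7, q=15, a=1
  step 4: m=8, q=9, a=2
  step 5: m=10, q=11, a=2
  step 6: m=12, q=5, a=5
  step 7: m=13, q=6, a=4
  step 8: m=11, q=13, a=1
  step 9: m=2, q=15, a=1
  step 10: m=13, q=2, a=13
  step 11: m=13, q=15, a=1
  step 12: m=2, q=13, a=1
  step 13: m=11, q=6, a=4
  step 14: m=13, q=5, a=5
  step 15: m=12, q=11, a=2
  step 16: m=10, q=9, a=2
  step 17: m=8, q=15, a=1
  step 18: m=7, q=10, a=2
  step 19: m=13, q=3, a=9
  step 20: m=14, q=1, a=28
a_20 = 2*a_0 = 28, so the period closes here.
sqrt(199) = [14; 9, 2, 1, 2, 2, 5, 4, 1, 1, 13, 1, 1, 4, 5, 2, 2, 1, 2, 9, 28]
Period length = 20

20


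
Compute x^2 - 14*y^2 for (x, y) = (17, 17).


x^2 - d*y^2
= 17^2 - 14*17^2
= 289 - 4046
= -3757

-3757


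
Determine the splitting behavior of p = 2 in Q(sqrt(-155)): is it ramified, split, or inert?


K = Q(sqrt(-155)). Since d mod 4 = 1, disc(K) = -155.
Check p | disc: -155 mod 2 = 1.
p=2 does not divide disc (d is 1 mod 4). 2 splits iff d = 1 mod 8.
d mod 8 = 5, so (d/2) = -1.
(d/p) = -1, so p is inert: (p) stays prime with e=1, f=2, g=1.
Therefore p is inert.

inert


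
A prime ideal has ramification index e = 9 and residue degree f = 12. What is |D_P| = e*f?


|D_P| = e * f
= 9 * 12
= 108

108


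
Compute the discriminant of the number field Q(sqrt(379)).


For K = Q(sqrt(d)) with d squarefree: disc(K) = d if d = 1 mod 4, and disc(K) = 4d if d = 2 or 3 mod 4.
Here d = 379, and d mod 4 = 3.
d = 3 mod 4, not 1 (O_K = Z[sqrt(d)]), so disc(K) = 4d = 4 * (379) = 1516

1516


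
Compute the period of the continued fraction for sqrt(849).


Run the CF algorithm for sqrt(849).
a_0 = floor(sqrt(849)) = 29; set m_0=0, q_0=1.
Recurrence: m' = q*a - m,  q' = (d - m'^2)/q,  a' = floor((a_0 + m')/q').
  step 1: m=29, q=8, a=7
  step 2: m=27, q=15, a=3
  step 3: m=18, q=35, a=1
  step 4: m=17, q=16, a=2
  step 5: m=15, q=39, a=1
  step 6: m=24, q=7, a=7
  step 7: m=25, q=32, a=1
  step 8: m=7, q=25, a=1
  step 9: m=18, q=21, a=2
  step 10: m=24, q=13, a=4
  step 11: m=28, q=5, a=11
  step 12: m=27, q=24, a=2
  step 13: m=21, q=17, a=2
  step 14: m=13, q=40, a=1
  step 15: m=27, q=3, a=18
  step 16: m=27, q=40, a=1
  step 17: m=13, q=17, a=2
  step 18: m=21, q=24, a=2
  step 19: m=27, q=5, a=11
  step 20: m=28, q=13, a=4
  step 21: m=24, q=21, a=2
  step 22: m=18, q=25, a=1
  step 23: m=7, q=32, a=1
  step 24: m=25, q=7, a=7
  step 25: m=24, q=39, a=1
  step 26: m=15, q=16, a=2
  step 27: m=17, q=35, a=1
  step 28: m=18, q=15, a=3
  step 29: m=27, q=8, a=7
  step 30: m=29, q=1, a=58
a_30 = 2*a_0 = 58, so the period closes here.
sqrt(849) = [29; 7, 3, 1, 2, 1, 7, 1, 1, 2, 4, 11, 2, 2, 1, 18, 1, 2, 2, 11, 4, 2, 1, 1, 7, 1, 2, 1, 3, 7, 58]
Period length = 30

30


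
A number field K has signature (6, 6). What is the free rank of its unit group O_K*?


By Dirichlet's unit theorem:
rank = r1 + r2 - 1
= 6 + 6 - 1
= 11

11


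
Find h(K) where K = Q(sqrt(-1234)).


K = Q(sqrt(-1234)). d mod 4 = 2, so D = disc(K) = 4d = -4936
h(K) equals the number of primitive reduced positive-definite forms (a, b, c) = a*x^2 + b*x*y + c*y^2 with b^2 - 4ac = D,
where reduced means |b| <= a <= c, with b >= 0 whenever |b| = a or a = c, and primitive means gcd(a, b, c) = 1.
Reduced forces 3a^2 <= |D| = 4936, so 1 <= a <= 40; b must have the parity of D, and c = (b^2 - D)/(4a) must be an integer >= a.
Enumerate a = 1..40, b in [-a, a]:
  a=1: (1, 0, 1234)  [1]
  a=2: (2, 0, 617)  [1]
  a=3..4: none
  a=5: (5, -2, 247), (5, 2, 247)  [2]
  a=6..9: none
  a=10: (10, -8, 125), (10, 8, 125)  [2]
  a=11: (11, -6, 113), (11, 6, 113)  [2]
  a=12: none
  a=13: (13, -2, 95), (13, 2, 95)  [2]
  a=14..18: none
  a=19: (19, -2, 65), (19, 2, 65)  [2]
  a=20..21: none
  a=22: (22, -16, 59), (22, 16, 59)  [2]
  a=23: (23, -20, 58), (23, 20, 58)  [2]
  a=24: none
  a=25: (25, -8, 50), (25, 8, 50)  [2]
  a=26: (26, -24, 53), (26, 24, 53)  [2]
  a=27..28: none
  a=29: (29, -20, 46), (29, 20, 46)  [2]
  a=30..37: none
  a=38: (38, -36, 41), (38, 36, 41)  [2]
  a=39..40: none
Total reduced forms: 1 + 1 + 2 + 2 + 2 + 2 + 2 + 2 + 2 + 2 + 2 + 2 + 2 = 24
h = 24

24


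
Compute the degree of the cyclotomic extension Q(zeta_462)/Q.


The degree equals Euler's totient phi(462).
462 = 2 * 3 * 7 * 11
phi(462) = 120

120


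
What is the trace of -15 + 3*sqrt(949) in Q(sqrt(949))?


Tr(a + b*sqrt(d)) = (a + b*sqrt(d)) + (a - b*sqrt(d)) = 2a
= 2 * (-15)
= -30

-30


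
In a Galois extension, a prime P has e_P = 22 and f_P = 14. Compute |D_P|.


|D_P| = e * f
= 22 * 14
= 308

308


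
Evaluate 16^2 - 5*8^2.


x^2 - d*y^2
= 16^2 - 5*8^2
= 256 - 320
= -64

-64


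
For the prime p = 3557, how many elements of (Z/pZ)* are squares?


For prime p, the number of non-zero quadratic residues is (p-1)/2.
= (3557-1)/2
= 1778

1778


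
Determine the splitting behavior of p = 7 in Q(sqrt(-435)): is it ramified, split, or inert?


K = Q(sqrt(-435)). Since d mod 4 = 1, disc(K) = -435.
Check p | disc: -435 mod 7 = 6.
p does not divide disc. Compute Legendre symbol (d/p):
6^((7-1)/2) mod 7 = -1
(d/p) = -1, so p is inert: (p) stays prime with e=1, f=2, g=1.
Therefore p is inert.

inert


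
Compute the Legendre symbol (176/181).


p = 181 is prime, so compute (176/181) with the reciprocity algorithm (Jacobi-symbol steps: pull out 2s via (2/n), flip via reciprocity, reduce):
  pull out 2: (2/181) = -1  (since 181 mod 8 = 5)
  pull out 2: (2/181) = -1  (since 181 mod 8 = 5)
  pull out 2: (2/181) = -1  (since 181 mod 8 = 5)
  pull out 2: (2/181) = -1  (since 181 mod 8 = 5)
  reciprocity: (11/181) -> +(181/11)
  reduce: (5/11)
  reciprocity: (5/11) -> +(11/5)
  reduce: (1/5)
  (1/5) = 1
Product of signs = 1
(176/181) = 1

1


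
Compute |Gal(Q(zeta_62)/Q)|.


|Gal(Q(zeta_62)/Q)| = phi(62)
= 30

30


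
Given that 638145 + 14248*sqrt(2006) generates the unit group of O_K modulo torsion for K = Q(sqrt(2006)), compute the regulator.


epsilon = 638145 + 14248*sqrt(2006)
= 1.2763e+06
R = ln(1.2763e+06)
= 14.0595

14.0595


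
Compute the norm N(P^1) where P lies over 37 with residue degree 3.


N(P^a) = p^(a*f)
= 37^(1*3)
= 37^3
= 50653

50653


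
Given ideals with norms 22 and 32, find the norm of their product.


N(IJ) = N(I) * N(J)
= 22 * 32
= 704

704


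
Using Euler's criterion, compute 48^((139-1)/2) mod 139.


p = 139 is prime and the exponent is (p-1)/2 = 69, so by Euler's criterion 48^69 = (48/139) = +1 or -1 mod 139.
Compute by square-and-multiply:
  69 = 64 + 4 + 1 (binary 1000101)
  Repeated squaring mod 139: 48^1 = 48, 48^2 = 80, 48^4 = 6, 48^8 = 36, 48^16 = 45, 48^32 = 79, 48^64 = 125
  48^69 = 48^64 * 48^4 * 48^1 = 125 * 6 * 48 mod 139
    125 * 6 = 750 = 55 mod 139
    55 * 48 = 2640 = 138 mod 139
  48^69 = 138 mod 139
Result 138 = p - 1 = -1 mod 139: 48 is a quadratic non-residue mod 139. As a residue in [0, p-1] the value is 138.
48^69 mod 139 = 138

138


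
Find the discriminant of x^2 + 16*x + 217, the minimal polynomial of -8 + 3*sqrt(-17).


The element -8 + 3*sqrt(-17) has minimal polynomial:
x^2 + 16*x + 217
Discriminant = (16)^2 - 4*(217)
= 256 - 868
= -612

-612


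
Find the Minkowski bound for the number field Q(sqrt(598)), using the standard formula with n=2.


d = 598, d mod 4 = 2, so disc(K) = 4d = 2392; |disc(K)| = 2392
Real quadratic field, so n = 2, s = r2 = 0, r1 = 2
M = (n!/n^n) * (4/pi)^s * sqrt(|disc(K)|) = (2!/2^2) * (4/pi)^0 * sqrt(2392)
= 0.5 * 1.000000 * 48.908077
= 24.4540

24.4540


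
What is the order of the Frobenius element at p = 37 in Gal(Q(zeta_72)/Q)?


The Frobenius at p in Gal(Q(zeta_n)/Q) = (Z/nZ)* is the class of p, so its order is ord_72(37), the smallest k >= 1 with 37^k = 1 mod 72.
n = 72 = 2^3 * 3^2, phi(72) = 24; the order divides phi(n).
Divisors of 24: 1, 2, 3, 4, 6, 8, 12, 24
Repeated squaring mod 72: 37^1 = 37, 37^2 = 1, 37^4 = 1, 37^8 = 1, 37^16 = 1
Test divisors in increasing order:
  k=1: 37^1 = 37 mod 72
  k=2: 37^2 = 1 mod 72  <- first divisor giving 1
Order = 2

2


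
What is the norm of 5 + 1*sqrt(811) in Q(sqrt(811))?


N(a + b*sqrt(d)) = a^2 - d*b^2
= (5)^2 - (811)*(1)^2
= 25 - 811
= -786

-786


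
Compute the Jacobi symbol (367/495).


Compute (367/495) via quadratic reciprocity:
  reciprocity: (367/495) -> -(495/367)
  reduce: (128/367)
  pull out 2: (2/367) = +1  (since 367 mod 8 = 7)
  pull out 2: (2/367) = +1  (since 367 mod 8 = 7)
  pull out 2: (2/367) = +1  (since 367 mod 8 = 7)
  pull out 2: (2/367) = +1  (since 367 mod 8 = 7)
  pull out 2: (2/367) = +1  (since 367 mod 8 = 7)
  pull out 2: (2/367) = +1  (since 367 mod 8 = 7)
  pull out 2: (2/367) = +1  (since 367 mod 8 = 7)
  (1/367) = 1
Product of signs = -1

-1


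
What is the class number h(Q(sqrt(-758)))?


K = Q(sqrt(-758)). d mod 4 = 2, so D = disc(K) = 4d = -3032
h(K) equals the number of primitive reduced positive-definite forms (a, b, c) = a*x^2 + b*x*y + c*y^2 with b^2 - 4ac = D,
where reduced means |b| <= a <= c, with b >= 0 whenever |b| = a or a = c, and primitive means gcd(a, b, c) = 1.
Reduced forces 3a^2 <= |D| = 3032, so 1 <= a <= 31; b must have the parity of D, and c = (b^2 - D)/(4a) must be an integer >= a.
Enumerate a = 1..31, b in [-a, a]:
  a=1: (1, 0, 758)  [1]
  a=2: (2, 0, 379)  [1]
  a=3: (3, -2, 253), (3, 2, 253)  [2]
  a=4..5: none
  a=6: (6, -4, 127), (6, 4, 127)  [2]
  a=7..8: none
  a=9: (9, -8, 86), (9, 8, 86)  [2]
  a=10: none
  a=11: (11, -2, 69), (11, 2, 69)  [2]
  a=12: none
  a=13: (13, -6, 59), (13, 6, 59)  [2]
  a=14..17: none
  a=18: (18, -8, 43), (18, 8, 43)  [2]
  a=19..21: none
  a=22: (22, -20, 39), (22, 20, 39)  [2]
  a=23: (23, -2, 33), (23, 2, 33)  [2]
  a=24..25: none
  a=26: (26, -20, 33), (26, 20, 33)  [2]
  a=27: (27, -10, 29), (27, 10, 29)  [2]
  a=28..31: none
Total reduced forms: 1 + 1 + 2 + 2 + 2 + 2 + 2 + 2 + 2 + 2 + 2 + 2 = 22
h = 22

22


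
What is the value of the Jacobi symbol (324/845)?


Compute (324/845) via quadratic reciprocity:
  pull out 2: (2/845) = -1  (since 845 mod 8 = 5)
  pull out 2: (2/845) = -1  (since 845 mod 8 = 5)
  reciprocity: (81/845) -> +(845/81)
  reduce: (35/81)
  reciprocity: (35/81) -> +(81/35)
  reduce: (11/35)
  reciprocity: (11/35) -> -(35/11)
  reduce: (2/11)
  pull out 2: (2/11) = -1  (since 11 mod 8 = 3)
  (1/11) = 1
Product of signs = 1

1


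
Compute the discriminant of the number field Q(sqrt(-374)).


For K = Q(sqrt(d)) with d squarefree: disc(K) = d if d = 1 mod 4, and disc(K) = 4d if d = 2 or 3 mod 4.
Here d = -374, and d mod 4 = 2.
d = 2 mod 4, not 1 (O_K = Z[sqrt(d)]), so disc(K) = 4d = 4 * (-374) = -1496

-1496


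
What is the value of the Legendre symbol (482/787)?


p = 787 is prime, so compute (482/787) with the reciprocity algorithm (Jacobi-symbol steps: pull out 2s via (2/n), flip via reciprocity, reduce):
  pull out 2: (2/787) = -1  (since 787 mod 8 = 3)
  reciprocity: (241/787) -> +(787/241)
  reduce: (64/241)
  pull out 2: (2/241) = +1  (since 241 mod 8 = 1)
  pull out 2: (2/241) = +1  (since 241 mod 8 = 1)
  pull out 2: (2/241) = +1  (since 241 mod 8 = 1)
  pull out 2: (2/241) = +1  (since 241 mod 8 = 1)
  pull out 2: (2/241) = +1  (since 241 mod 8 = 1)
  pull out 2: (2/241) = +1  (since 241 mod 8 = 1)
  (1/241) = 1
Product of signs = -1
(482/787) = -1

-1


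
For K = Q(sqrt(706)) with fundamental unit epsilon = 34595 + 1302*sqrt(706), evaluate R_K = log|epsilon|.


epsilon = 34595 + 1302*sqrt(706)
= 69190.0000
R = ln(69190.0000)
= 11.1446

11.1446


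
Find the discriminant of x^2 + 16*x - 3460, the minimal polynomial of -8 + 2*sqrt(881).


The element -8 + 2*sqrt(881) has minimal polynomial:
x^2 + 16*x - 3460
Discriminant = (16)^2 - 4*(-3460)
= 256 + 13840
= 14096

14096


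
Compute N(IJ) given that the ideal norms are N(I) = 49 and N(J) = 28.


N(IJ) = N(I) * N(J)
= 49 * 28
= 1372

1372


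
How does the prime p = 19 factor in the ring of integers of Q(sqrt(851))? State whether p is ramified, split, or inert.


K = Q(sqrt(851)). Since d mod 4 = 3, disc(K) = 3404.
Check p | disc: 3404 mod 19 = 3.
p does not divide disc. Compute Legendre symbol (d/p):
15^((19-1)/2) mod 19 = -1
(d/p) = -1, so p is inert: (p) stays prime with e=1, f=2, g=1.
Therefore p is inert.

inert


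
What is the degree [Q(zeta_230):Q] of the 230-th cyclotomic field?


The degree equals Euler's totient phi(230).
230 = 2 * 5 * 23
phi(230) = 88

88


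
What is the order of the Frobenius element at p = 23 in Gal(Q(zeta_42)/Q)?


The Frobenius at p in Gal(Q(zeta_n)/Q) = (Z/nZ)* is the class of p, so its order is ord_42(23), the smallest k >= 1 with 23^k = 1 mod 42.
n = 42 = 2 * 3 * 7, phi(42) = 12; the order divides phi(n).
Divisors of 12: 1, 2, 3, 4, 6, 12
Repeated squaring mod 42: 23^1 = 23, 23^2 = 25, 23^4 = 37, 23^8 = 25
Test divisors in increasing order:
  k=1: 23^1 = 23 mod 42
  k=2: 23^2 = 25 mod 42
  k=3: 23^3 = 25 * 23 = 29 mod 42
  k=4: 23^4 = 37 mod 42
  k=6: 23^6 = 37 * 25 = 1 mod 42  <- first divisor giving 1
Order = 6

6


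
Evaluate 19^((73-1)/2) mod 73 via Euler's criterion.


p = 73 is prime and the exponent is (p-1)/2 = 36, so by Euler's criterion 19^36 = (19/73) = +1 or -1 mod 73.
Compute by square-and-multiply:
  36 = 32 + 4 (binary 100100)
  Repeated squaring mod 73: 19^1 = 19, 19^2 = 69, 19^4 = 16, 19^8 = 37, 19^16 = 55, 19^32 = 32
  19^36 = 19^32 * 19^4 = 32 * 16 mod 73
    32 * 16 = 512 = 1 mod 73
  19^36 = 1 mod 73
Result 1: 19 is a quadratic residue mod 73.
19^36 mod 73 = 1

1


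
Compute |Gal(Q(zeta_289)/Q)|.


|Gal(Q(zeta_289)/Q)| = phi(289)
= 272

272


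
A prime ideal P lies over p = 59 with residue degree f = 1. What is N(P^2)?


N(P^a) = p^(a*f)
= 59^(2*1)
= 59^2
= 3481

3481


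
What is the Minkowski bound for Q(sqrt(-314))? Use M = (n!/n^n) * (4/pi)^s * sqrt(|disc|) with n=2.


d = -314, d mod 4 = 2, so disc(K) = 4d = -1256; |disc(K)| = 1256
Imaginary quadratic field, so n = 2, s = r2 = 1, r1 = 0
M = (n!/n^n) * (4/pi)^s * sqrt(|disc(K)|) = (2!/2^2) * (4/pi)^1 * sqrt(1256)
= 0.5 * 1.273240 * 35.440090
= 22.5619

22.5619


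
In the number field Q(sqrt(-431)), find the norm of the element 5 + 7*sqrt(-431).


N(a + b*sqrt(d)) = a^2 - d*b^2
= (5)^2 - (-431)*(7)^2
= 25 + 21119
= 21144

21144


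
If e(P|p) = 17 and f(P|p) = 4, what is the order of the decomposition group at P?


|D_P| = e * f
= 17 * 4
= 68

68


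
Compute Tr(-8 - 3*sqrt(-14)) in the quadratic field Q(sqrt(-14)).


Tr(a + b*sqrt(d)) = (a + b*sqrt(d)) + (a - b*sqrt(d)) = 2a
= 2 * (-8)
= -16

-16


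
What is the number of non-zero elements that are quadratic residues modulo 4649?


For prime p, the number of non-zero quadratic residues is (p-1)/2.
= (4649-1)/2
= 2324

2324


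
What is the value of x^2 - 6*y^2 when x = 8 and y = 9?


x^2 - d*y^2
= 8^2 - 6*9^2
= 64 - 486
= -422

-422


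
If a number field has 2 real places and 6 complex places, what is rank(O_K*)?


By Dirichlet's unit theorem:
rank = r1 + r2 - 1
= 2 + 6 - 1
= 7

7


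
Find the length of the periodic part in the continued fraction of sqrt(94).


Run the CF algorithm for sqrt(94).
a_0 = floor(sqrt(94)) = 9; set m_0=0, q_0=1.
Recurrence: m' = q*a - m,  q' = (d - m'^2)/q,  a' = floor((a_0 + m')/q').
  step 1: m=9, q=13, a=1
  step 2: m=4, q=6, a=2
  step 3: m=8, q=5, a=3
  step 4: m=7, q=9, a=1
  step 5: m=2, q=10, a=1
  step 6: m=8, q=3, a=5
  step 7: m=7, q=15, a=1
  step 8: m=8, q=2, a=8
  step 9: m=8, q=15, a=1
  step 10: m=7, q=3, a=5
  step 11: m=8, q=10, a=1
  step 12: m=2, q=9, a=1
  step 13: m=7, q=5, a=3
  step 14: m=8, q=6, a=2
  step 15: m=4, q=13, a=1
  step 16: m=9, q=1, a=18
a_16 = 2*a_0 = 18, so the period closes here.
sqrt(94) = [9; 1, 2, 3, 1, 1, 5, 1, 8, 1, 5, 1, 1, 3, 2, 1, 18]
Period length = 16

16


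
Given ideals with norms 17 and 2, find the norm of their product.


N(IJ) = N(I) * N(J)
= 17 * 2
= 34

34


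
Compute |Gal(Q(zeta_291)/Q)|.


|Gal(Q(zeta_291)/Q)| = phi(291)
= 192

192


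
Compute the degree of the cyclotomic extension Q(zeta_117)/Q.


The degree equals Euler's totient phi(117).
117 = 3^2 * 13
phi(117) = 72

72


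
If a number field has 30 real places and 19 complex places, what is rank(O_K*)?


By Dirichlet's unit theorem:
rank = r1 + r2 - 1
= 30 + 19 - 1
= 48

48


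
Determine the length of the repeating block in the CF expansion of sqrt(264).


Run the CF algorithm for sqrt(264).
a_0 = floor(sqrt(264)) = 16; set m_0=0, q_0=1.
Recurrence: m' = q*a - m,  q' = (d - m'^2)/q,  a' = floor((a_0 + m')/q').
  step 1: m=16, q=8, a=4
  step 2: m=16, q=1, a=32
a_2 = 2*a_0 = 32, so the period closes here.
sqrt(264) = [16; 4, 32]
Period length = 2

2


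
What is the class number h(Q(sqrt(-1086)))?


K = Q(sqrt(-1086)). d mod 4 = 2, so D = disc(K) = 4d = -4344
h(K) equals the number of primitive reduced positive-definite forms (a, b, c) = a*x^2 + b*x*y + c*y^2 with b^2 - 4ac = D,
where reduced means |b| <= a <= c, with b >= 0 whenever |b| = a or a = c, and primitive means gcd(a, b, c) = 1.
Reduced forces 3a^2 <= |D| = 4344, so 1 <= a <= 38; b must have the parity of D, and c = (b^2 - D)/(4a) must be an integer >= a.
Enumerate a = 1..38, b in [-a, a]:
  a=1: (1, 0, 1086)  [1]
  a=2: (2, 0, 543)  [1]
  a=3: (3, 0, 362)  [1]
  a=4: none
  a=5: (5, -4, 218), (5, 4, 218)  [2]
  a=6: (6, 0, 181)  [1]
  a=7..9: none
  a=10: (10, -4, 109), (10, 4, 109)  [2]
  a=11: (11, -10, 101), (11, 10, 101)  [2]
  a=12..14: none
  a=15: (15, -6, 73), (15, 6, 73)  [2]
  a=16: none
  a=17: (17, -12, 66), (17, 12, 66)  [2]
  a=18: none
  a=19: (19, -8, 58), (19, 8, 58)  [2]
  a=20..21: none
  a=22: (22, -12, 51), (22, 12, 51)  [2]
  a=23: (23, -16, 50), (23, 16, 50)  [2]
  a=24: none
  a=25: (25, -16, 46), (25, 16, 46)  [2]
  a=26..28: none
  a=29: (29, -8, 38), (29, 8, 38)  [2]
  a=30: (30, -24, 41), (30, 24, 41)  [2]
  a=31..32: none
  a=33: (33, -12, 34), (33, 12, 34)  [2]
  a=34..38: none
Total reduced forms: 1 + 1 + 1 + 2 + 1 + 2 + 2 + 2 + 2 + 2 + 2 + 2 + 2 + 2 + 2 + 2 = 28
h = 28

28


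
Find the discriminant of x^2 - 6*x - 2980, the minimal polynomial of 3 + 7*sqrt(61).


The element 3 + 7*sqrt(61) has minimal polynomial:
x^2 - 6*x - 2980
Discriminant = (-6)^2 - 4*(-2980)
= 36 + 11920
= 11956

11956


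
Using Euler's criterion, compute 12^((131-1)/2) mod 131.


p = 131 is prime and the exponent is (p-1)/2 = 65, so by Euler's criterion 12^65 = (12/131) = +1 or -1 mod 131.
Compute by square-and-multiply:
  65 = 64 + 1 (binary 1000001)
  Repeated squaring mod 131: 12^1 = 12, 12^2 = 13, 12^4 = 38, 12^8 = 3, 12^16 = 9, 12^32 = 81, 12^64 = 11
  12^65 = 12^64 * 12^1 = 11 * 12 mod 131
    11 * 12 = 132 = 1 mod 131
  12^65 = 1 mod 131
Result 1: 12 is a quadratic residue mod 131.
12^65 mod 131 = 1

1


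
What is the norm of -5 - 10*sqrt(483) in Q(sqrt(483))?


N(a + b*sqrt(d)) = a^2 - d*b^2
= (-5)^2 - (483)*(-10)^2
= 25 - 48300
= -48275

-48275


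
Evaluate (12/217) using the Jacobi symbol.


Compute (12/217) via quadratic reciprocity:
  pull out 2: (2/217) = +1  (since 217 mod 8 = 1)
  pull out 2: (2/217) = +1  (since 217 mod 8 = 1)
  reciprocity: (3/217) -> +(217/3)
  reduce: (1/3)
  (1/3) = 1
Product of signs = 1

1


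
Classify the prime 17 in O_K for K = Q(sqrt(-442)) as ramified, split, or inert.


K = Q(sqrt(-442)). Since d mod 4 = 2, disc(K) = -1768.
Check p | disc: -1768 mod 17 = 0.
p divides disc, so p ramifies: (p) = P^2 with e=2, f=1, g=1.
Therefore p is ramified.

ramified


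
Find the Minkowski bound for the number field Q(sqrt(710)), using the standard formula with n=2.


d = 710, d mod 4 = 2, so disc(K) = 4d = 2840; |disc(K)| = 2840
Real quadratic field, so n = 2, s = r2 = 0, r1 = 2
M = (n!/n^n) * (4/pi)^s * sqrt(|disc(K)|) = (2!/2^2) * (4/pi)^0 * sqrt(2840)
= 0.5 * 1.000000 * 53.291650
= 26.6458

26.6458


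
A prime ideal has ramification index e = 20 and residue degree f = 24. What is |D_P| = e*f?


|D_P| = e * f
= 20 * 24
= 480

480


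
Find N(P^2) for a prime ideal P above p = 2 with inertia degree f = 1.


N(P^a) = p^(a*f)
= 2^(2*1)
= 2^2
= 4

4


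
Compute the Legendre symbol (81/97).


p = 97 is prime, so compute (81/97) with the reciprocity algorithm (Jacobi-symbol steps: pull out 2s via (2/n), flip via reciprocity, reduce):
  reciprocity: (81/97) -> +(97/81)
  reduce: (16/81)
  pull out 2: (2/81) = +1  (since 81 mod 8 = 1)
  pull out 2: (2/81) = +1  (since 81 mod 8 = 1)
  pull out 2: (2/81) = +1  (since 81 mod 8 = 1)
  pull out 2: (2/81) = +1  (since 81 mod 8 = 1)
  (1/81) = 1
Product of signs = 1
(81/97) = 1

1


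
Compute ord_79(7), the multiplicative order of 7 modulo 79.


We want ord_79(7), the smallest k >= 1 with 7^k = 1 mod 79.
n = 79 = 79, phi(79) = 78; the order divides phi(n).
Divisors of 78: 1, 2, 3, 6, 13, 26, 39, 78
Repeated squaring mod 79: 7^1 = 7, 7^2 = 49, 7^4 = 31, 7^8 = 13, 7^16 = 11, 7^32 = 42, 7^64 = 26
Test divisors in increasing order:
  k=1: 7^1 = 7 mod 79
  k=2: 7^2 = 49 mod 79
  k=3: 7^3 = 49 * 7 = 27 mod 79
  k=6: 7^6 = 31 * 49 = 18 mod 79
  k=13: 7^13 = 13 * 31 * 7 = 56 mod 79
  k=26: 7^26 = 11 * 13 * 49 = 55 mod 79
  k=39: 7^39 = 42 * 31 * 49 * 7 = 78 mod 79
  k=78: 7^78 = 26 * 13 * 31 * 49 = 1 mod 79  <- first divisor giving 1
Order = 78

78


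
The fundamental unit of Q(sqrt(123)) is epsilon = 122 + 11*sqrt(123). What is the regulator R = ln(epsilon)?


epsilon = 122 + 11*sqrt(123)
= 243.9959
R = ln(243.9959)
= 5.4972

5.4972


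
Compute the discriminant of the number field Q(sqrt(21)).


For K = Q(sqrt(d)) with d squarefree: disc(K) = d if d = 1 mod 4, and disc(K) = 4d if d = 2 or 3 mod 4.
Here d = 21, and d mod 4 = 1.
d = 1 mod 4 (O_K = Z[(1+sqrt(d))/2]), so disc(K) = d = 21

21


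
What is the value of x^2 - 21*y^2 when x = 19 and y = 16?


x^2 - d*y^2
= 19^2 - 21*16^2
= 361 - 5376
= -5015

-5015


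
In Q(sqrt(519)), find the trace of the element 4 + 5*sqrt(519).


Tr(a + b*sqrt(d)) = (a + b*sqrt(d)) + (a - b*sqrt(d)) = 2a
= 2 * (4)
= 8

8


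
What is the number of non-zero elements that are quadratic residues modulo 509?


For prime p, the number of non-zero quadratic residues is (p-1)/2.
= (509-1)/2
= 254

254


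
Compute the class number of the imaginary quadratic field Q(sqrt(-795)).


K = Q(sqrt(-795)). d mod 4 = 1, so D = disc(K) = d = -795
h(K) equals the number of primitive reduced positive-definite forms (a, b, c) = a*x^2 + b*x*y + c*y^2 with b^2 - 4ac = D,
where reduced means |b| <= a <= c, with b >= 0 whenever |b| = a or a = c, and primitive means gcd(a, b, c) = 1.
Reduced forces 3a^2 <= |D| = 795, so 1 <= a <= 16; b must have the parity of D, and c = (b^2 - D)/(4a) must be an integer >= a.
Enumerate a = 1..16, b in [-a, a]:
  a=1: (1, 1, 199)  [1]
  a=2: none
  a=3: (3, 3, 67)  [1]
  a=4: none
  a=5: (5, 5, 41)  [1]
  a=6..14: none
  a=15: (15, 15, 17)  [1]
  a=16: none
Total reduced forms: 1 + 1 + 1 + 1 = 4
h = 4

4
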